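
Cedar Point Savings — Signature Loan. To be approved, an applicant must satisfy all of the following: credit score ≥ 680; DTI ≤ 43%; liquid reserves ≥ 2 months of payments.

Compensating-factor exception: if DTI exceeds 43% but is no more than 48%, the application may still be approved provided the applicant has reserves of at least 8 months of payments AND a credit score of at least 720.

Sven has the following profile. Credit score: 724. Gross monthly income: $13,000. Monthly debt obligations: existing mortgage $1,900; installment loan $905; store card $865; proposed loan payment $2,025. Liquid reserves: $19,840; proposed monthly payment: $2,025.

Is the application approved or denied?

Credit score 724 ≥ 680 (meets base)
Total debts = (1,900 + 905 + 865 + 2,025) = 5,695. DTI = 5,695/13,000 = 43.8% > 43% — standard DTI limit exceeded.
Reserves = 19,840/2,025 = 9.8 months ≥ 2
DTI 43.8% is within the 43%–48% exception band; checking compensating factors.
Reserves 9.8 ≥ 8 months; credit score 724 ≥ 720.
Both compensating conditions met → exception applies.

Approved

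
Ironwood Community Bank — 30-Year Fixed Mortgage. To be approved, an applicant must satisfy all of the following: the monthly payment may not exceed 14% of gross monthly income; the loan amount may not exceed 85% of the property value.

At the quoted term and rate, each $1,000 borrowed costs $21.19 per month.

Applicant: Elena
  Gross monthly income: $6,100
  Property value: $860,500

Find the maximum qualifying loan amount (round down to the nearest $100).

Payment cap: 14% × $6,100 = $854/month.
At $21.19 per $1,000, that supports 854/21.19 × 1,000 ≈ $40,302 → $40,300.
LTV cap: 85% × $860,500 = $731,425 → $731,400.
Binding constraint: payment-to-income.

$40,300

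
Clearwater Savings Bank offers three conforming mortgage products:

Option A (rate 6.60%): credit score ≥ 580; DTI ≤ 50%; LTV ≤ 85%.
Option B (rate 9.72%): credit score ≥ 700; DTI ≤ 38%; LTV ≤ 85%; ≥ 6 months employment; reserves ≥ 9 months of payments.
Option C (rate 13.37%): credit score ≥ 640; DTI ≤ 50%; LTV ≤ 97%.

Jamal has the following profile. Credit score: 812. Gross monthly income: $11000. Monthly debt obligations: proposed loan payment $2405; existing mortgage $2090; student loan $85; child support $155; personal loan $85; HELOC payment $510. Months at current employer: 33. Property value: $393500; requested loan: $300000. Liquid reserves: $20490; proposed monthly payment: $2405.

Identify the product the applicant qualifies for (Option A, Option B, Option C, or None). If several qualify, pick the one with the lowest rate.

Total debts = (2,405 + 2,090 + 85 + 155 + 85 + 510) = 5,330; DTI = 5,330/11,000 = 48.5%.
LTV = 300,000/393,500 = 76.2%.
Reserves = 20,490/2,405 = 8.5 months.
Option A: score 812 ≥ 580; DTI 48.5% ≤ 50%; LTV 76.2% ≤ 85% → qualifies.
Option B: score 812 ≥ 700; DTI 48.5% > 38%; LTV 76.2% ≤ 85%; employment 33 ≥ 6 mo; reserves 8.5 < 9 mo → does not qualify.
Option C: score 812 ≥ 640; DTI 48.5% ≤ 50%; LTV 76.2% ≤ 97% → qualifies.
Qualifying: Option A, Option C. Lowest rate is 6.60% → Option A.

Option A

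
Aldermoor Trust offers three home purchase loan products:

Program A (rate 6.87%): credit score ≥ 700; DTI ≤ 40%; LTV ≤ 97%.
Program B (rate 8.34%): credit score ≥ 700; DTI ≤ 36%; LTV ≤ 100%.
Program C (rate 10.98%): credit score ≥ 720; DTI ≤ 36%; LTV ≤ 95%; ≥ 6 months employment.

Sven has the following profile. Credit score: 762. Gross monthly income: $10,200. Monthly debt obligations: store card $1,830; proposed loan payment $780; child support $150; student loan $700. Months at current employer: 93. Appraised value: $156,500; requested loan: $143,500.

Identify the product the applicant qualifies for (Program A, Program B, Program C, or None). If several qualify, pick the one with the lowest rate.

Program A

Total debts = (1,830 + 780 + 150 + 700) = 3,460; DTI = 3,460/10,200 = 33.9%.
LTV = 143,500/156,500 = 91.7%.
Program A: score 762 ≥ 700; DTI 33.9% ≤ 40%; LTV 91.7% ≤ 97% → qualifies.
Program B: score 762 ≥ 700; DTI 33.9% ≤ 36%; LTV 91.7% ≤ 100% → qualifies.
Program C: score 762 ≥ 720; DTI 33.9% ≤ 36%; LTV 91.7% ≤ 95%; employment 93 ≥ 6 mo → qualifies.
Qualifying: Program A, Program B, Program C. Lowest rate is 6.87% → Program A.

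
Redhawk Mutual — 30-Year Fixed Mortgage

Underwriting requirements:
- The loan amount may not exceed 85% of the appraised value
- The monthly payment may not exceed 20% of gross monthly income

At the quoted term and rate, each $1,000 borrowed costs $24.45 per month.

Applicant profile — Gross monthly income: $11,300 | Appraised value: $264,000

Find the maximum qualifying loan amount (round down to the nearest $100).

Payment cap: 20% × $11,300 = $2,260/month.
At $24.45 per $1,000, that supports 2,260/24.45 × 1,000 ≈ $92,433 → $92,400.
LTV cap: 85% × $264,000 = $224,400 → $224,400.
Binding constraint: payment-to-income.

$92,400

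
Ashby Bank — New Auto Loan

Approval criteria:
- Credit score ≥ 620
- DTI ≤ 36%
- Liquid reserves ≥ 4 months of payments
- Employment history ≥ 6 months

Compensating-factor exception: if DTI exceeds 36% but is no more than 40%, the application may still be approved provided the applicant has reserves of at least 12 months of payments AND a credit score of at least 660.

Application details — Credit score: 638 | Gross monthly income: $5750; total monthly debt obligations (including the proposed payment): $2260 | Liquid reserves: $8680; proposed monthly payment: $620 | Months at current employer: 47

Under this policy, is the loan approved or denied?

Credit score 638 ≥ 620 (meets base)
DTI: 2,260 ÷ 5,750 = 39.3%, over the 36% base limit.
Liquid reserves cover 8,680/620 = 14.0 months — ≥ 4 required
Employment 47 ≥ 6 months
DTI 39.3% is within the 36%–40% exception band; checking compensating factors.
Override check — reserves: 14.0 mo (ok); score: 638 (below 660).
Compensating-factor requirement not fully met.

Denied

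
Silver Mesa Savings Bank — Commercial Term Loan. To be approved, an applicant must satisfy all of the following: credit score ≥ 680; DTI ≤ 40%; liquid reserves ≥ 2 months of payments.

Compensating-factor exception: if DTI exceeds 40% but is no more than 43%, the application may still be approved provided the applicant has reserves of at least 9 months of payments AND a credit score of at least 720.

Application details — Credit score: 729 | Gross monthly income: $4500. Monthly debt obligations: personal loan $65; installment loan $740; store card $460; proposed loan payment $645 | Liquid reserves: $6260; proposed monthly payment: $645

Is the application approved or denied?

Approved

Credit score 729 ≥ 680 (meets base)
Total debts = (65 + 740 + 460 + 645) = 1,910. DTI = 1,910/4,500 = 42.4% > 40% — standard DTI limit exceeded.
Reserves = 6,260/645 = 9.7 months ≥ 2
DTI 42.4% is within the 40%–43% exception band; checking compensating factors.
Reserves 9.7 ≥ 9 months; credit score 729 ≥ 720.
Both override conditions satisfied; DTI exception granted.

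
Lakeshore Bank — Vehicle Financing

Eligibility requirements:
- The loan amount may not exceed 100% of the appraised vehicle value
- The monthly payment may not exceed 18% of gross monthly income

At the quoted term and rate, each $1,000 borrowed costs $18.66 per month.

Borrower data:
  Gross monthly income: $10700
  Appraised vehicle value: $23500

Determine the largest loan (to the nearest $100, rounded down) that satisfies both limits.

Payment cap: 18% × $10,700 = $1,926/month.
At $18.66 per $1,000, that supports 1,926/18.66 × 1,000 ≈ $103,215 → $103,200.
LTV cap: 100% × $23,500 = $23,500 → $23,500.
Binding constraint: loan-to-value.

$23,500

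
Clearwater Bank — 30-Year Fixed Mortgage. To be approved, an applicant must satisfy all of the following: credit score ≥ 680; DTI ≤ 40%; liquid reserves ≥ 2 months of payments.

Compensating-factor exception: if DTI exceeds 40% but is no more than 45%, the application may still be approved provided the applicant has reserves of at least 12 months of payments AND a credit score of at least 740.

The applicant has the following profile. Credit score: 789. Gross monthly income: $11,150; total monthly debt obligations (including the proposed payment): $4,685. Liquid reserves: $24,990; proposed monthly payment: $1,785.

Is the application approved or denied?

Credit score 789 ≥ 680 (meets base)
DTI: 4,685 ÷ 11,150 = 42%, over the 40% base limit.
Reserves = 24,990/1,785 = 14.0 months ≥ 2
DTI 42% is within the 40%–45% exception band; checking compensating factors.
Override check — reserves: 14.0 mo (ok); score: 789 (ok).
Both override conditions satisfied; DTI exception granted.

Approved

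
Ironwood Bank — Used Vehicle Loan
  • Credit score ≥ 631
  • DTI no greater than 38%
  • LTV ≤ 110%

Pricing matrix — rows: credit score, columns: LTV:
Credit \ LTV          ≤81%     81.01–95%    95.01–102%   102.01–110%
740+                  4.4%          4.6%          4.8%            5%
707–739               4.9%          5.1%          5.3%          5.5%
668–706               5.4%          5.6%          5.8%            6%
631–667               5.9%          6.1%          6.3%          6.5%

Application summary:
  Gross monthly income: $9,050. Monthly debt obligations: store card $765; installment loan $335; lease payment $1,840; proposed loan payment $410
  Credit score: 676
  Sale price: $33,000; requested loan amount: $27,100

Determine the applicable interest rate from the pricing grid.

5.6%

Credit score 676 ≥ 631; Total monthly debts = (765 + 335 + 1,840 + 410) = 3,350. Debt-to-income = 3,350/9,050 = 37% — meets 38% limit
LTV: 27,100 ÷ 33,000 = 82.1%, within 110% cap
Credit 676 → row 668–706; LTV 82.1% → column 81.01–95%. Grid cell → 5.6%.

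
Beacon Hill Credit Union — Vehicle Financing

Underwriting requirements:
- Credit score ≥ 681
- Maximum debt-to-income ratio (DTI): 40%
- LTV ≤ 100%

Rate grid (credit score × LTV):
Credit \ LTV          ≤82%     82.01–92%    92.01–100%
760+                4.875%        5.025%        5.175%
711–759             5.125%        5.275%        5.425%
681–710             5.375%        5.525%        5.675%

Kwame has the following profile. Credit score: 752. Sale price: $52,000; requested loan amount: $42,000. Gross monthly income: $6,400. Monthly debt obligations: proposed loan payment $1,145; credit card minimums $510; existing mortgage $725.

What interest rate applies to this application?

Credit score 752 ≥ 681; Total monthly debts = (1,145 + 510 + 725) = 2,380. Debt-to-income = 2,380/6,400 = 37.2% — meets 40% limit
LTV = 42,000/52,000 = 80.8% ≤ 100%
Row: 752 falls in 711–759. Column: 80.8% falls in ≤82%. Rate = 5.125%.

5.125%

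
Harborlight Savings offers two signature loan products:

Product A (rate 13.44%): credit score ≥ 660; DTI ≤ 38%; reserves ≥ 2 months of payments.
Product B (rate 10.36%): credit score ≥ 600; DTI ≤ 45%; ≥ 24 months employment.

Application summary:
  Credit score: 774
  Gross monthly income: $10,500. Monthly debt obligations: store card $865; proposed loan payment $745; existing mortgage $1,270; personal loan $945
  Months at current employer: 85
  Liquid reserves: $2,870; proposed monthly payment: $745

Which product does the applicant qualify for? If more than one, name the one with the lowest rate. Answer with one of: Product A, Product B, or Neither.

Total debts = (865 + 745 + 1,270 + 945) = 3,825; DTI = 3,825/10,500 = 36.4%.
Reserves = 2,870/745 = 3.9 months.
Product A: score 774 ≥ 660; DTI 36.4% ≤ 38%; reserves 3.9 ≥ 2 mo → qualifies.
Product B: score 774 ≥ 600; DTI 36.4% ≤ 45%; employment 85 ≥ 24 mo → qualifies.
Qualifying: Product A, Product B. Lowest rate is 10.36% → Product B.

Product B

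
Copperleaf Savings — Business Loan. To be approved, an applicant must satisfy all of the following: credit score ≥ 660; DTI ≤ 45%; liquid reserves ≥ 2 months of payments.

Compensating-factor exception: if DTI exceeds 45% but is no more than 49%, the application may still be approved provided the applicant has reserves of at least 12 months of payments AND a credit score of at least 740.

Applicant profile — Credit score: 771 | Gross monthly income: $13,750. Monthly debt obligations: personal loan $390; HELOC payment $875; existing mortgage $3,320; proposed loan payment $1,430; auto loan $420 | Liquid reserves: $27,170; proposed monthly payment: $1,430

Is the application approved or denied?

Approved

Credit score 771 ≥ 660 (meets base)
Total debts = (390 + 875 + 3,320 + 1,430 + 420) = 6,435. DTI = 6,435/13,750 = 46.8% > 45% — standard DTI limit exceeded.
Reserves: 27,170 ÷ 1,430 = 19.0 months (meets 2-month minimum)
DTI 46.8% is within the 45%–49% exception band; checking compensating factors.
Reserves 19.0 ≥ 12 months; credit score 771 ≥ 740.
Both override conditions satisfied; DTI exception granted.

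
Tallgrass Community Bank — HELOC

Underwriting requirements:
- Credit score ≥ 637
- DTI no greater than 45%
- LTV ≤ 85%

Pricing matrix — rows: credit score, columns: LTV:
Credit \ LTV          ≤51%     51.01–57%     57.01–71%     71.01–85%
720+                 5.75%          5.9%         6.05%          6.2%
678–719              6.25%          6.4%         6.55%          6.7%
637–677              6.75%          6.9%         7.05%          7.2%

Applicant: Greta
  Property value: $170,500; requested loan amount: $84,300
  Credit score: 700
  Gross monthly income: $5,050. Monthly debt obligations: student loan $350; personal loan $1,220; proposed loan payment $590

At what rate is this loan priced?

Credit score 700 ≥ 637; Total monthly debts = (350 + 1,220 + 590) = 2,160. Debt-to-income = 2,160/5,050 = 42.8% — meets 45% limit
Loan-to-value = 84,300/170,500 = 49.4% — pass (85% max)
Row: 700 falls in 678–719. Column: 49.4% falls in ≤51%. Rate = 6.25%.

6.25%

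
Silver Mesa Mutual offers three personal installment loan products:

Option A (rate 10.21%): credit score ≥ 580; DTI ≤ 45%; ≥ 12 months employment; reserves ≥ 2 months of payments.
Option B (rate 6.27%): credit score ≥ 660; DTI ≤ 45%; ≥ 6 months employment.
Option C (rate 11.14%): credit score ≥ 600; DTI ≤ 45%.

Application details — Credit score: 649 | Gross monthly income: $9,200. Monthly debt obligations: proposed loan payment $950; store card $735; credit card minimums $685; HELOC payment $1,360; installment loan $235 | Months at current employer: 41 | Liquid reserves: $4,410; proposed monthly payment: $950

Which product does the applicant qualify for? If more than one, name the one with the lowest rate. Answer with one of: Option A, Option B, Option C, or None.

Option A

Total debts = (950 + 735 + 685 + 1,360 + 235) = 3,965; DTI = 3,965/9,200 = 43.1%.
Reserves = 4,410/950 = 4.6 months.
Option A: score 649 ≥ 580; DTI 43.1% ≤ 45%; employment 41 ≥ 12 mo; reserves 4.6 ≥ 2 mo → qualifies.
Option B: score 649 < 660; DTI 43.1% ≤ 45%; employment 41 ≥ 6 mo → does not qualify.
Option C: score 649 ≥ 600; DTI 43.1% ≤ 45% → qualifies.
Qualifying: Option A, Option C. Lowest rate is 10.21% → Option A.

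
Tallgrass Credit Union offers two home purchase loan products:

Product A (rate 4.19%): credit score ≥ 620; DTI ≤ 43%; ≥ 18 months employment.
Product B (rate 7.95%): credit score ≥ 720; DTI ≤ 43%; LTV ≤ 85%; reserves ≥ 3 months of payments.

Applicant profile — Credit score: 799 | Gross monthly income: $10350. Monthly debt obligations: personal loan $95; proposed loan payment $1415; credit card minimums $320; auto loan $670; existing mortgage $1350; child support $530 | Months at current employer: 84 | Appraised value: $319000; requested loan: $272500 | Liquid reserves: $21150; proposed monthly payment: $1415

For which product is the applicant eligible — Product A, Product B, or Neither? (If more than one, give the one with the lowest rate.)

Product A

Total debts = (95 + 1,415 + 320 + 670 + 1,350 + 530) = 4,380; DTI = 4,380/10,350 = 42.3%.
LTV = 272,500/319,000 = 85.4%.
Reserves = 21,150/1,415 = 14.9 months.
Product A: score 799 ≥ 620; DTI 42.3% ≤ 43%; employment 84 ≥ 18 mo → qualifies.
Product B: score 799 ≥ 720; DTI 42.3% ≤ 43%; LTV 85.4% > 85%; reserves 14.9 ≥ 3 mo → does not qualify.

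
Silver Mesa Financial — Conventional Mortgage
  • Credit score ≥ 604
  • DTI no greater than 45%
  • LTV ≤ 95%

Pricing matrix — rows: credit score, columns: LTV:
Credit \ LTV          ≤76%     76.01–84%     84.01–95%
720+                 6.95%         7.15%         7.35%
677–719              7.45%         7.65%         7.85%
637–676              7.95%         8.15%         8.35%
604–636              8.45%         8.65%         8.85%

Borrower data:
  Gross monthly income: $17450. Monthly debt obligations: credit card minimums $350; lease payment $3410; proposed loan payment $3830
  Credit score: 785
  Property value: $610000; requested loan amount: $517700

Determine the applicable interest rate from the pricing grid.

7.35%

Credit score 785 ≥ 604; Total monthly debts = (350 + 3,410 + 3,830) = 7,590. DTI = 7,590/17,450 = 43.5% ≤ 45%
Loan-to-value = 517,700/610,000 = 84.9% — pass (95% max)
Row: 785 falls in 720+. Column: 84.9% falls in 84.01–95%. Rate = 7.35%.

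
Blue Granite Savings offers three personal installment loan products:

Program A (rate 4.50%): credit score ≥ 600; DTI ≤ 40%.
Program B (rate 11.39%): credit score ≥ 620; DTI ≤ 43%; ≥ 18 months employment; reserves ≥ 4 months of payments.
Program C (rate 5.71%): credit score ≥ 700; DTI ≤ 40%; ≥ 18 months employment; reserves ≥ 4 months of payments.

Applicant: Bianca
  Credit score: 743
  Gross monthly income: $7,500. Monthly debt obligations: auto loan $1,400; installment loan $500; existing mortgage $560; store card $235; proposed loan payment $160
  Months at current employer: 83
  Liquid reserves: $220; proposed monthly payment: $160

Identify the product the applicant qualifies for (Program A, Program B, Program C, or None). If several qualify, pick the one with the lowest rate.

Total debts = (1,400 + 500 + 560 + 235 + 160) = 2,855; DTI = 2,855/7,500 = 38.1%.
Reserves = 220/160 = 1.4 months.
Program A: score 743 ≥ 600; DTI 38.1% ≤ 40% → qualifies.
Program B: score 743 ≥ 620; DTI 38.1% ≤ 43%; employment 83 ≥ 18 mo; reserves 1.4 < 4 mo → does not qualify.
Program C: score 743 ≥ 700; DTI 38.1% ≤ 40%; employment 83 ≥ 18 mo; reserves 1.4 < 4 mo → does not qualify.

Program A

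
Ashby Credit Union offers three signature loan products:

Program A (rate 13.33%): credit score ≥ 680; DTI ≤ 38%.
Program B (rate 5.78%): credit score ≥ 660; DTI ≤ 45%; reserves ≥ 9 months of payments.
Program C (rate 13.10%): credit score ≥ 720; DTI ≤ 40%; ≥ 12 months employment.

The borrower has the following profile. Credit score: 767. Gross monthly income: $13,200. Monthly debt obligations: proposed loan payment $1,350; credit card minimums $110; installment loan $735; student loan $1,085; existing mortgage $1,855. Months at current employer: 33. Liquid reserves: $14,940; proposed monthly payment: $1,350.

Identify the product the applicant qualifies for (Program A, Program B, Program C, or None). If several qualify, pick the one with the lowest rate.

Total debts = (1,350 + 110 + 735 + 1,085 + 1,855) = 5,135; DTI = 5,135/13,200 = 38.9%.
Reserves = 14,940/1,350 = 11.1 months.
Program A: score 767 ≥ 680; DTI 38.9% > 38% → does not qualify.
Program B: score 767 ≥ 660; DTI 38.9% ≤ 45%; reserves 11.1 ≥ 9 mo → qualifies.
Program C: score 767 ≥ 720; DTI 38.9% ≤ 40%; employment 33 ≥ 12 mo → qualifies.
Qualifying: Program B, Program C. Lowest rate is 5.78% → Program B.

Program B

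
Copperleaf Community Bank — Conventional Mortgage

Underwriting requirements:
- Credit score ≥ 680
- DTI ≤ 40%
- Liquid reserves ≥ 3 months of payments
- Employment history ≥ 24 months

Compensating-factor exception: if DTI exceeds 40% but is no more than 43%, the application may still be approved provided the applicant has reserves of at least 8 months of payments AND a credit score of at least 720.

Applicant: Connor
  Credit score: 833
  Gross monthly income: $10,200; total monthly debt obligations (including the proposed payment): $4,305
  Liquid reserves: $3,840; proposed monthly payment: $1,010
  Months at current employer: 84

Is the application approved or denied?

Credit score 833 ≥ 680 (meets base)
DTI: 4,305 ÷ 10,200 = 42.2%, over the 40% base limit.
Reserves = 3,840/1,010 = 3.8 months ≥ 3
Employment 84 ≥ 24 months
DTI 42.2% is within the 40%–43% exception band; checking compensating factors.
Reserves 3.8 < 8 months; credit score 833 ≥ 720.
Override conditions not both satisfied; exception does not apply.

Denied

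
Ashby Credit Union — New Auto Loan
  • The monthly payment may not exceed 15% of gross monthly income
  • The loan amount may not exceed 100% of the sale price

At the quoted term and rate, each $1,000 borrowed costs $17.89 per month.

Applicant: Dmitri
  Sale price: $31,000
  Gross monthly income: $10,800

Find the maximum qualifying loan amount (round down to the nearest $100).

$31,000

Payment cap: 15% × $10,800 = $1,620/month.
At $17.89 per $1,000, that supports 1,620/17.89 × 1,000 ≈ $90,553 → $90,500.
LTV cap: 100% × $31,000 = $31,000 → $31,000.
Binding constraint: loan-to-value.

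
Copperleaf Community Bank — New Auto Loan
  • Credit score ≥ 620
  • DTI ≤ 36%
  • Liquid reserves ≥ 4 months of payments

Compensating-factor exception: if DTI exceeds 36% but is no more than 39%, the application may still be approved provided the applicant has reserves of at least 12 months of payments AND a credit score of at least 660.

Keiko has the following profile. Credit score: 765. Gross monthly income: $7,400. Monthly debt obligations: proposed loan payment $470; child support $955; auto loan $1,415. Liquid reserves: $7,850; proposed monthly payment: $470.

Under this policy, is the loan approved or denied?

Credit score 765 ≥ 620 (meets base)
Total debts = (470 + 955 + 1,415) = 2,840. DTI: 2,840 ÷ 7,400 = 38.4%, over the 36% base limit.
Reserves = 7,850/470 = 16.7 months ≥ 4
38.4% falls in the override range (36%–39%), so the compensating-factor test applies.
Reserves 16.7 ≥ 12 months; credit score 765 ≥ 660.
Both override conditions satisfied; DTI exception granted.

Approved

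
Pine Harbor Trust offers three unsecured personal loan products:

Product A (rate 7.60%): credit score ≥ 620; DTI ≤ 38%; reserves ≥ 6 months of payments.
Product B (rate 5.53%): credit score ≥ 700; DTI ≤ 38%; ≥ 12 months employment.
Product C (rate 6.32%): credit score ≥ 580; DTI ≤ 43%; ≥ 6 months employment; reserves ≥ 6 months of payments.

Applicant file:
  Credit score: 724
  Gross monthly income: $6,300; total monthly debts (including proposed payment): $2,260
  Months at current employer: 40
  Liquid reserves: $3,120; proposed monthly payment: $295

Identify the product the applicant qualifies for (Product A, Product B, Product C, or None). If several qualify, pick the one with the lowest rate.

Product B

DTI = 2,260/6,300 = 35.9%.
Reserves = 3,120/295 = 10.6 months.
Product A: score 724 ≥ 620; DTI 35.9% ≤ 38%; reserves 10.6 ≥ 6 mo → qualifies.
Product B: score 724 ≥ 700; DTI 35.9% ≤ 38%; employment 40 ≥ 12 mo → qualifies.
Product C: score 724 ≥ 580; DTI 35.9% ≤ 43%; employment 40 ≥ 6 mo; reserves 10.6 ≥ 6 mo → qualifies.
Qualifying: Product A, Product B, Product C. Lowest rate is 5.53% → Product B.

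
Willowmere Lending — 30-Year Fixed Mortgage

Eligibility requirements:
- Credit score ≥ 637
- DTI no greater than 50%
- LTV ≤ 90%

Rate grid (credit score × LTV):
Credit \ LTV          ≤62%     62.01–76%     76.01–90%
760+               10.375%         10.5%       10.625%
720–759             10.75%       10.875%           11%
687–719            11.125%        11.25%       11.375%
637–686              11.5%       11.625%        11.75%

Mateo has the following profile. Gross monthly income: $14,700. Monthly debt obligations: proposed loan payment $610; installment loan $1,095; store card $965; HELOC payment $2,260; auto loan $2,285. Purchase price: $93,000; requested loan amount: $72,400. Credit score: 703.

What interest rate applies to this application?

Credit score 703 ≥ 637; Total monthly debts = (610 + 1,095 + 965 + 2,260 + 2,285) = 7,215. DTI = 7,215/14,700 = 49.1% ≤ 50%
LTV: 72,400 ÷ 93,000 = 77.8%, within 90% cap
Credit 703 → row 687–719; LTV 77.8% → column 76.01–90%. Grid cell → 11.375%.

11.375%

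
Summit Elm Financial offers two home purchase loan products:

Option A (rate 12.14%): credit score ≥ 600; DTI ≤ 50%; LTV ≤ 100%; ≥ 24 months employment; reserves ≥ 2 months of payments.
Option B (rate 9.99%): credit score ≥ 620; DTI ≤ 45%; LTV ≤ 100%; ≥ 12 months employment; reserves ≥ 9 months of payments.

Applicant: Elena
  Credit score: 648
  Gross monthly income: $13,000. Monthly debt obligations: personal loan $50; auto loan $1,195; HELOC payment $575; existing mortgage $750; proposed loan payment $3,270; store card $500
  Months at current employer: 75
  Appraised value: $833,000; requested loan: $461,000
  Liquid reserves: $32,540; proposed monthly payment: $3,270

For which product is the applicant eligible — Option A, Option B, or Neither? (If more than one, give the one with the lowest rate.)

Option A

Total debts = (50 + 1,195 + 575 + 750 + 3,270 + 500) = 6,340; DTI = 6,340/13,000 = 48.8%.
LTV = 461,000/833,000 = 55.3%.
Reserves = 32,540/3,270 = 10.0 months.
Option A: score 648 ≥ 600; DTI 48.8% ≤ 50%; LTV 55.3% ≤ 100%; employment 75 ≥ 24 mo; reserves 10.0 ≥ 2 mo → qualifies.
Option B: score 648 ≥ 620; DTI 48.8% > 45%; LTV 55.3% ≤ 100%; employment 75 ≥ 12 mo; reserves 10.0 ≥ 9 mo → does not qualify.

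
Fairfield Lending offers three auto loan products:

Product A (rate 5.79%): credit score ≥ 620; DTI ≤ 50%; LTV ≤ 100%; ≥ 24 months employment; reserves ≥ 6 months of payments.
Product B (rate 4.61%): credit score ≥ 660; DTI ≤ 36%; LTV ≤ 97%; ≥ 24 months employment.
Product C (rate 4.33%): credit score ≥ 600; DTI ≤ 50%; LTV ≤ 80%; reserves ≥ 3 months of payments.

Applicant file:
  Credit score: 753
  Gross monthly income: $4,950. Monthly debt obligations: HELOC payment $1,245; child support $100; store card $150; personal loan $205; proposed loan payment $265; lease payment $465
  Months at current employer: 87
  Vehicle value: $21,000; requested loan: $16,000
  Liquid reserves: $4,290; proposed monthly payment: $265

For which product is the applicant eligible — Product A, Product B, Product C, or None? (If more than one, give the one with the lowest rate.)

Product C

Total debts = (1,245 + 100 + 150 + 205 + 265 + 465) = 2,430; DTI = 2,430/4,950 = 49.1%.
LTV = 16,000/21,000 = 76.2%.
Reserves = 4,290/265 = 16.2 months.
Product A: score 753 ≥ 620; DTI 49.1% ≤ 50%; LTV 76.2% ≤ 100%; employment 87 ≥ 24 mo; reserves 16.2 ≥ 6 mo → qualifies.
Product B: score 753 ≥ 660; DTI 49.1% > 36%; LTV 76.2% ≤ 97%; employment 87 ≥ 24 mo → does not qualify.
Product C: score 753 ≥ 600; DTI 49.1% ≤ 50%; LTV 76.2% ≤ 80%; reserves 16.2 ≥ 3 mo → qualifies.
Qualifying: Product A, Product C. Lowest rate is 4.33% → Product C.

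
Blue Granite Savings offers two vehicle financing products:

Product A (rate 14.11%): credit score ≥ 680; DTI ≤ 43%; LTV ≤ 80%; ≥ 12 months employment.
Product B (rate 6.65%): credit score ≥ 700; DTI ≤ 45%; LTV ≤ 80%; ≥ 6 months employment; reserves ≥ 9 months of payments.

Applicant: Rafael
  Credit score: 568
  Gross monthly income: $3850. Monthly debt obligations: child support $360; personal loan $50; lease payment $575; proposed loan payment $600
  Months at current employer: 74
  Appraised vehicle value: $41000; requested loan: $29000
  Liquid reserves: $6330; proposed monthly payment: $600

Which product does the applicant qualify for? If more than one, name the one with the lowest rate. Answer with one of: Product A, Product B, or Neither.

Total debts = (360 + 50 + 575 + 600) = 1,585; DTI = 1,585/3,850 = 41.2%.
LTV = 29,000/41,000 = 70.7%.
Reserves = 6,330/600 = 10.6 months.
Product A: score 568 < 680; DTI 41.2% ≤ 43%; LTV 70.7% ≤ 80%; employment 74 ≥ 12 mo → does not qualify.
Product B: score 568 < 700; DTI 41.2% ≤ 45%; LTV 70.7% ≤ 80%; employment 74 ≥ 6 mo; reserves 10.6 ≥ 9 mo → does not qualify.

Neither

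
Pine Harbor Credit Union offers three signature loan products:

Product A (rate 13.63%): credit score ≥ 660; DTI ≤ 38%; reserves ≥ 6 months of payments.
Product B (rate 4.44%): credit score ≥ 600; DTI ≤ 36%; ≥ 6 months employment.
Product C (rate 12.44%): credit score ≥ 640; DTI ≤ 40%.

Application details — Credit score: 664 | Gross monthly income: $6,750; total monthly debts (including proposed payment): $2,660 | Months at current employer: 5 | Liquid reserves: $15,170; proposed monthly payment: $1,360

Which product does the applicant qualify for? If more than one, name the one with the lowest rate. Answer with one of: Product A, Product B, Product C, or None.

DTI = 2,660/6,750 = 39.4%.
Reserves = 15,170/1,360 = 11.2 months.
Product A: score 664 ≥ 660; DTI 39.4% > 38%; reserves 11.2 ≥ 6 mo → does not qualify.
Product B: score 664 ≥ 600; DTI 39.4% > 36%; employment 5 < 6 mo → does not qualify.
Product C: score 664 ≥ 640; DTI 39.4% ≤ 40% → qualifies.

Product C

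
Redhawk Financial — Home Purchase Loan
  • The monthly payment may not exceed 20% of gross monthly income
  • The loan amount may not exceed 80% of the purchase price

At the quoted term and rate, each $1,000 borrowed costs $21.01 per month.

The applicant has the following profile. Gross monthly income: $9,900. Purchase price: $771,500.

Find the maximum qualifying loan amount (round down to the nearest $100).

$94,200

Payment cap: 20% × $9,900 = $1,980/month.
At $21.01 per $1,000, that supports 1,980/21.01 × 1,000 ≈ $94,240 → $94,200.
LTV cap: 80% × $771,500 = $617,200 → $617,200.
Binding constraint: payment-to-income.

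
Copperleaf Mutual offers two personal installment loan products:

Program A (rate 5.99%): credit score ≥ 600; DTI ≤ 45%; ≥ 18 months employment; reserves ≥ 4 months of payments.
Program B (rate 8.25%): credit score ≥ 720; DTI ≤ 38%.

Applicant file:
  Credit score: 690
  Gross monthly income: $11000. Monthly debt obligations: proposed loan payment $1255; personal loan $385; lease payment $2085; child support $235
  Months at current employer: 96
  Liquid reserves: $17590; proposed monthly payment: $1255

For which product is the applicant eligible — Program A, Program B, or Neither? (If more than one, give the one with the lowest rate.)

Program A

Total debts = (1,255 + 385 + 2,085 + 235) = 3,960; DTI = 3,960/11,000 = 36%.
Reserves = 17,590/1,255 = 14.0 months.
Program A: score 690 ≥ 600; DTI 36% ≤ 45%; employment 96 ≥ 18 mo; reserves 14.0 ≥ 4 mo → qualifies.
Program B: score 690 < 720; DTI 36% ≤ 38% → does not qualify.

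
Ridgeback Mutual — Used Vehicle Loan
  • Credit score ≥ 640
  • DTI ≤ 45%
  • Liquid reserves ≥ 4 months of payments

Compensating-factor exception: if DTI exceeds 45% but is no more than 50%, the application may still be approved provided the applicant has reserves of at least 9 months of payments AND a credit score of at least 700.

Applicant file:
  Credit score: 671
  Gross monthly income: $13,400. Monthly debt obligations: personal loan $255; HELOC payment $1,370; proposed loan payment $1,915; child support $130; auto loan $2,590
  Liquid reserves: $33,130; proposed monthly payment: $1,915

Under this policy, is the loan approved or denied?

Denied

Credit score 671 ≥ 640 (meets base)
Total debts = (255 + 1,370 + 1,915 + 130 + 2,590) = 6,260. DTI: 6,260 ÷ 13,400 = 46.7%, over the 45% base limit.
Reserves: 33,130 ÷ 1,915 = 17.3 months (meets 4-month minimum)
DTI 46.7% is within the 45%–50% exception band; checking compensating factors.
Override check — reserves: 17.3 mo (ok); score: 671 (below 700).
Compensating-factor requirement not fully met.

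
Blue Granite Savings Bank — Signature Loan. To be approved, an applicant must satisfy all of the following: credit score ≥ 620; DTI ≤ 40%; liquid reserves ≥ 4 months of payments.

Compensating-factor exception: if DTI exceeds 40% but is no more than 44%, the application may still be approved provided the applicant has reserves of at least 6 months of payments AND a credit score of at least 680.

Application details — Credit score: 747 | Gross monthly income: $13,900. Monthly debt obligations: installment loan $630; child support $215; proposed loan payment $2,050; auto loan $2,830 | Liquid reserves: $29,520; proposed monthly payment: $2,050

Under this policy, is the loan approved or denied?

Approved

Credit score 747 ≥ 620 (meets base)
Total debts = (630 + 215 + 2,050 + 2,830) = 5,725. DTI: 5,725 ÷ 13,900 = 41.2%, over the 40% base limit.
Reserves: 29,520 ÷ 2,050 = 14.4 months (meets 4-month minimum)
DTI 41.2% is within the 40%–44% exception band; checking compensating factors.
Override check — reserves: 14.4 mo (ok); score: 747 (ok).
Both override conditions satisfied; DTI exception granted.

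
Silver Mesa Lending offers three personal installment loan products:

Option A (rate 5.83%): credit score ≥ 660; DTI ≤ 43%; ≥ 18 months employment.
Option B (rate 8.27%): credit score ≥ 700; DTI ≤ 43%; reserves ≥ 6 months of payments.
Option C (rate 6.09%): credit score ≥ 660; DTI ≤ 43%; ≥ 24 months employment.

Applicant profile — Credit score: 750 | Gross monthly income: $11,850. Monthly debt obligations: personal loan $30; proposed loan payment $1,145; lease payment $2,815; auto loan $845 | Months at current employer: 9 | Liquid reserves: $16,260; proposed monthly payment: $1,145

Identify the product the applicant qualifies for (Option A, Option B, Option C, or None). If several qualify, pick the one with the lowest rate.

Option B

Total debts = (30 + 1,145 + 2,815 + 845) = 4,835; DTI = 4,835/11,850 = 40.8%.
Reserves = 16,260/1,145 = 14.2 months.
Option A: score 750 ≥ 660; DTI 40.8% ≤ 43%; employment 9 < 18 mo → does not qualify.
Option B: score 750 ≥ 700; DTI 40.8% ≤ 43%; reserves 14.2 ≥ 6 mo → qualifies.
Option C: score 750 ≥ 660; DTI 40.8% ≤ 43%; employment 9 < 24 mo → does not qualify.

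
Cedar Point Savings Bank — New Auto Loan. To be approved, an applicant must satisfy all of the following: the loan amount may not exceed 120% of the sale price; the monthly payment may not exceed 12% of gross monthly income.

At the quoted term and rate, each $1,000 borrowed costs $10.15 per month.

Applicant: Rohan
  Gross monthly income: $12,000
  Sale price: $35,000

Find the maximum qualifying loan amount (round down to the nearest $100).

$42,000

Payment cap: 12% × $12,000 = $1,440/month.
At $10.15 per $1,000, that supports 1,440/10.15 × 1,000 ≈ $141,871 → $141,800.
LTV cap: 120% × $35,000 = $42,000 → $42,000.
Binding constraint: loan-to-value.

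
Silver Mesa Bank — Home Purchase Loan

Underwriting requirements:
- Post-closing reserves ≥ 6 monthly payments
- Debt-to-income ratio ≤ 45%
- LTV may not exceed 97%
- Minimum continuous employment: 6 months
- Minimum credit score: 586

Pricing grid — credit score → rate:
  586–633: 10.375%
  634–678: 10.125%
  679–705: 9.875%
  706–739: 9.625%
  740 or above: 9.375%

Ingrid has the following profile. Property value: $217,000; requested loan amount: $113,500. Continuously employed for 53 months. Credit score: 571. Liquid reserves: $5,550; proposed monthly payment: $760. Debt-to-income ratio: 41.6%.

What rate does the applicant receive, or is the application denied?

Credit score 571 < 586 (below minimum)
DTI 41.6% is within the 45% limit
LTV: 113,500 ÷ 217,000 = 52.3%, within 97% cap
Employment 53 ≥ 6 months
Reserves: 5,550 ÷ 760 = 7.3 months (meets 6-month minimum)
Not all requirements met → denied.

Denied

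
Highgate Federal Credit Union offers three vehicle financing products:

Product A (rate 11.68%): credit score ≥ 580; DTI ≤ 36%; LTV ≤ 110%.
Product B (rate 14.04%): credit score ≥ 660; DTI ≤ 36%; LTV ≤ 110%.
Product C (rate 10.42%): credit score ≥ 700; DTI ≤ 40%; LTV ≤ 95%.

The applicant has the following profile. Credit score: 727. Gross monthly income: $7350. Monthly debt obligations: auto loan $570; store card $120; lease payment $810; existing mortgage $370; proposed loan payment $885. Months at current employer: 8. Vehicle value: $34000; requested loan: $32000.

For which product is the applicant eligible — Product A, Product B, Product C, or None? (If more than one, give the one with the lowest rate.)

Product C

Total debts = (570 + 120 + 810 + 370 + 885) = 2,755; DTI = 2,755/7,350 = 37.5%.
LTV = 32,000/34,000 = 94.1%.
Product A: score 727 ≥ 580; DTI 37.5% > 36%; LTV 94.1% ≤ 110% → does not qualify.
Product B: score 727 ≥ 660; DTI 37.5% > 36%; LTV 94.1% ≤ 110% → does not qualify.
Product C: score 727 ≥ 700; DTI 37.5% ≤ 40%; LTV 94.1% ≤ 95% → qualifies.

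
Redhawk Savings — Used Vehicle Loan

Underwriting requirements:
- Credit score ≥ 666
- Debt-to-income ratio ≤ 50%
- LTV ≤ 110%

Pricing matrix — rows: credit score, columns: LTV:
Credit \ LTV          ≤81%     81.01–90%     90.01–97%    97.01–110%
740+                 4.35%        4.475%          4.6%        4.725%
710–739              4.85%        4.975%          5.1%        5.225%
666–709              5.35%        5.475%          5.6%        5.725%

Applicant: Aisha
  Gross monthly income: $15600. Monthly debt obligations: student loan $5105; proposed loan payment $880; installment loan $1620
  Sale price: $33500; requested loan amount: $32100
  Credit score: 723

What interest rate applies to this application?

5.1%

Credit score 723 ≥ 666; Total monthly debts = (5,105 + 880 + 1,620) = 7,605. Debt-to-income = 7,605/15,600 = 48.8% — meets 50% limit
Loan-to-value = 32,100/33,500 = 95.8% — pass (110% max)
Score 723 is in the 710–739 band; LTV 95.8% is in the 90.01–97% band → 5.1%.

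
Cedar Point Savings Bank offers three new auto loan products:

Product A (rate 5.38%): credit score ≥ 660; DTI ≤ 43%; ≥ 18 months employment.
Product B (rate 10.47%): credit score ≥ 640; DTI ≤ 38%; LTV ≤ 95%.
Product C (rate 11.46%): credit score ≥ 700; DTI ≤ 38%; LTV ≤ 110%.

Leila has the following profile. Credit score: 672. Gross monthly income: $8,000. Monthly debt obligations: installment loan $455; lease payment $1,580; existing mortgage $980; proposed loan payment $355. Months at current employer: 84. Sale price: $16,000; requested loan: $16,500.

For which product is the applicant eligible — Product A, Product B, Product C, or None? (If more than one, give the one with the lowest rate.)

Product A

Total debts = (455 + 1,580 + 980 + 355) = 3,370; DTI = 3,370/8,000 = 42.1%.
LTV = 16,500/16,000 = 103.1%.
Product A: score 672 ≥ 660; DTI 42.1% ≤ 43%; employment 84 ≥ 18 mo → qualifies.
Product B: score 672 ≥ 640; DTI 42.1% > 38%; LTV 103.1% > 95% → does not qualify.
Product C: score 672 < 700; DTI 42.1% > 38%; LTV 103.1% ≤ 110% → does not qualify.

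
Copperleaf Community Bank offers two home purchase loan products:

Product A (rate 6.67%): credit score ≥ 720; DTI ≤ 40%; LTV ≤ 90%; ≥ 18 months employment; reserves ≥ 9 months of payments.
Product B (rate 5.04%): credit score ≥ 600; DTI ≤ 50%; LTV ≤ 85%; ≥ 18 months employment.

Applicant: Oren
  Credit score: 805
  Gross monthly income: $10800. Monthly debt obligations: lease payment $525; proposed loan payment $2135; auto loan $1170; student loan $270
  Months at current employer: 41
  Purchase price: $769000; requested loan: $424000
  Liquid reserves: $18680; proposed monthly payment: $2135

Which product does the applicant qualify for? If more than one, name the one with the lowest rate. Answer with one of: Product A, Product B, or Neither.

Product B

Total debts = (525 + 2,135 + 1,170 + 270) = 4,100; DTI = 4,100/10,800 = 38%.
LTV = 424,000/769,000 = 55.1%.
Reserves = 18,680/2,135 = 8.7 months.
Product A: score 805 ≥ 720; DTI 38% ≤ 40%; LTV 55.1% ≤ 90%; employment 41 ≥ 18 mo; reserves 8.7 < 9 mo → does not qualify.
Product B: score 805 ≥ 600; DTI 38% ≤ 50%; LTV 55.1% ≤ 85%; employment 41 ≥ 18 mo → qualifies.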